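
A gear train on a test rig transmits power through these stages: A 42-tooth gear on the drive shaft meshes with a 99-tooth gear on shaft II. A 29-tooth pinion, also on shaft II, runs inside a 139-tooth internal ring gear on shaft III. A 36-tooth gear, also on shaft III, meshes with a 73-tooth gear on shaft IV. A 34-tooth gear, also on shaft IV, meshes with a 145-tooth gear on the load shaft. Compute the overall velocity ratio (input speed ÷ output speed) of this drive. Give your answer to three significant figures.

Each stage contributes driven/driver: gear mesh 99/42 = 2.3571, internal gear 139/29 = 4.7931, gear mesh 73/36 = 2.0278, gear mesh 145/34 = 4.2647.
Overall: 2.3571 × 4.7931 × 2.0278 × 4.2647 = 97.704.

97.7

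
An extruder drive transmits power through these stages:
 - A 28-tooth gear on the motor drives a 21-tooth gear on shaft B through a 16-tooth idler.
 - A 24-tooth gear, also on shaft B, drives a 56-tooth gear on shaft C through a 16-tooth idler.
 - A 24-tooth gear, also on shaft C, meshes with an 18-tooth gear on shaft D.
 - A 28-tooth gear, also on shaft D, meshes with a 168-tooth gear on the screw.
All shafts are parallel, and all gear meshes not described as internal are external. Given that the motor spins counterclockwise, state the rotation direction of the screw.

counterclockwise

the motor → shaft B: driver → idler → driven is 2 external meshes, 2 reversals → CCW.
shaft B → shaft C: driver → idler → driven is 2 external meshes, 2 reversals → CCW.
shaft C → shaft D: external mesh, 1 reversal → CW.
shaft D → the screw: external mesh, 1 reversal → CCW.
6 reversals in total — an even number — so the screw turns the same way as the motor.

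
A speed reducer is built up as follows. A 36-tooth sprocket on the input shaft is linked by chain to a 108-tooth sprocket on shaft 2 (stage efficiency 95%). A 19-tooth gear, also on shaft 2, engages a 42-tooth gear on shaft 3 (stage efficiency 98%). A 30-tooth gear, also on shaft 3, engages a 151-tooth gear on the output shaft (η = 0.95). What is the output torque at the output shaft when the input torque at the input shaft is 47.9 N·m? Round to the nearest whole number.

chain 108/36 = 3 → τ = 47.9·3·0.95 = 136.51 N·m
gear mesh 42/19 = 2.2105 → τ = 136.51·2.2105·0.98 = 295.73 N·m
gear mesh 151/30 = 5.0333 → τ = 295.73·5.0333·0.95 = 1414.1 N·m

1414 N·m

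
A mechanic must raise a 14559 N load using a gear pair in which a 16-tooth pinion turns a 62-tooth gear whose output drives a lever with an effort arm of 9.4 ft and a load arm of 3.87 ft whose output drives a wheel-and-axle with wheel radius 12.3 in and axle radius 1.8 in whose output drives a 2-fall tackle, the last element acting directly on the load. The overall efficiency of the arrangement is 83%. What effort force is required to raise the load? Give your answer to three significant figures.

Gear pair MA = 62/16 = 3.875.
Lever MA = effort arm / load arm = 9.4/3.87 = 2.4289.
Wheel-and-axle MA = R/r = 12.3/1.8 = 6.8333.
Block-and-tackle MA = number of supporting rope parts = 2.
Combined ideal MA = 3.875 × 2.4289 × 6.8333 × 2 = 128.63.
Actual MA = 128.63 × 0.83 = 106.77.
Effort = load / actual MA = 14559 / 106.77 = 136.36 N.

136 N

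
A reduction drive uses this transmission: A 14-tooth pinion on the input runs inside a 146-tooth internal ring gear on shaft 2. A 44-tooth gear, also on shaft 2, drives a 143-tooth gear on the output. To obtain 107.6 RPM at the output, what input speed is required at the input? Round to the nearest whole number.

Overall ratio R = 10.429 × 3.25 = 33.893.
Required input speed = output speed × R = 107.6 × 33.893 = 3646.9 RPM.

3647 RPM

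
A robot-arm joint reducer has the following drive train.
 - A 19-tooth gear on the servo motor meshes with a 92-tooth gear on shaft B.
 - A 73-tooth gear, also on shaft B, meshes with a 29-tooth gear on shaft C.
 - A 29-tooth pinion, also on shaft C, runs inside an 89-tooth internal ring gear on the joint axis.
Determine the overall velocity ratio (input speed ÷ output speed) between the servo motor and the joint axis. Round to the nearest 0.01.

Each stage contributes driven/driver: gear mesh 92/19 = 4.8421, gear mesh 29/73 = 0.39726, internal gear 89/29 = 3.069.
Overall: 4.8421 × 0.39726 × 3.069 = 5.9034.

5.90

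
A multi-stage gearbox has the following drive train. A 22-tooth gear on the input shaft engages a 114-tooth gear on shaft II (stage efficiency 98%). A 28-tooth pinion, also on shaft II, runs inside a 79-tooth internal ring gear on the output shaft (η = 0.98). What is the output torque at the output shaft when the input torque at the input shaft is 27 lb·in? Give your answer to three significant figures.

After the gear mesh (114/22): 27 × 5.1818 × 0.98 = 137.11 lb·in
After the internal gear (79/28): 137.11 × 2.8214 × 0.98 = 379.11 lb·in

379 lb·in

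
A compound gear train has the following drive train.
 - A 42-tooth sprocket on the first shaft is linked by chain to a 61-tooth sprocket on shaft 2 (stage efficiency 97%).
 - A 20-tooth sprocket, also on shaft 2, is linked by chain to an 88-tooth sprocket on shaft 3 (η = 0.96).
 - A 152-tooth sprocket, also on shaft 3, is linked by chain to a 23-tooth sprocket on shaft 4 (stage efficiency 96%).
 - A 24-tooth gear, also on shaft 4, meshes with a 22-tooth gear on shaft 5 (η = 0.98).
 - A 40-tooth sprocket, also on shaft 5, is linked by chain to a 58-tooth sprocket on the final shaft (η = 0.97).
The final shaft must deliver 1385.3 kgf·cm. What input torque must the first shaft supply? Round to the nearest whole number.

Overall ratio R = 1.4524 × 4.4 × 0.15132 × 0.91667 × 1.45 = 1.2853; overall efficiency η = 0.97 × 0.96 × 0.96 × 0.98 × 0.97 = 0.8498.
Input torque = output torque / (R × η) = 1385.3 / (1.2853 × 0.8498) = 1268.3 kgf·cm.

1268 kgf·cm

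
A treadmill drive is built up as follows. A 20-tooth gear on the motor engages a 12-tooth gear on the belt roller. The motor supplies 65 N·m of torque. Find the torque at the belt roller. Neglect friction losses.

Gear mesh: ratio = 12/20 = 0.6; torque at the belt roller = 65 × 0.6 = 39 N·m.

39 N·m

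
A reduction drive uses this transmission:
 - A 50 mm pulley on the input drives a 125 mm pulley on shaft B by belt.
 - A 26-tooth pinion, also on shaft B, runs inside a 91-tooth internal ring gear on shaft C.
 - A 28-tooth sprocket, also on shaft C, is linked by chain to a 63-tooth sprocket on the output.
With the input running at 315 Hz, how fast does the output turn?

Belt: ratio = 125/50 = 2.5, so shaft B turns at 315 / 2.5 = 126 Hz.
Internal gear: ratio = 91/26 = 3.5, so shaft C turns at 126 / 3.5 = 36 Hz.
Chain: ratio = 63/28 = 2.25, so the output turns at 36 / 2.25 = 16 Hz.

16 Hz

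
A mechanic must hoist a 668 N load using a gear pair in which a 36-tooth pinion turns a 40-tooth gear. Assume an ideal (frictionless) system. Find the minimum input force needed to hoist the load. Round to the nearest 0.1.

Gear pair MA = 40/36 = 1.1111.
Effort = load / MA = 668 / 1.1111 = 601.2 N.

601.2 N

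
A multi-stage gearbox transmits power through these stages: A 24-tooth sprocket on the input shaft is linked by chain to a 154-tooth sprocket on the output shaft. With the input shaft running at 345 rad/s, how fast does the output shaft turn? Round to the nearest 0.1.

Chain: ratio = 154/24 = 6.4167, so the output shaft turns at 345 / 6.4167 = 53.766 rad/s.

53.8 rad/s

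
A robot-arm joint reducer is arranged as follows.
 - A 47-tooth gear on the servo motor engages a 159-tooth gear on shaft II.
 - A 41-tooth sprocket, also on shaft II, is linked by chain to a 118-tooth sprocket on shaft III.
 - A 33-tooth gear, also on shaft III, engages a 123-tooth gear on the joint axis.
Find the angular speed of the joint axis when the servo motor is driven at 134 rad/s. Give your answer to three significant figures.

3.69 rad/s

gear mesh 159/47 = 3.383 → 134/3.383 = 39.61 rad/s
chain 118/41 = 2.878 → 39.61/2.878 = 13.763 rad/s
gear mesh 123/33 = 3.7273 → 13.763/3.7273 = 3.6925 rad/s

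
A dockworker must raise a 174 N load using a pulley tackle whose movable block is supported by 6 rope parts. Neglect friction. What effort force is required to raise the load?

Block-and-tackle MA = number of supporting rope parts = 6.
Effort = load / MA = 174 / 6 = 29 N.

29 N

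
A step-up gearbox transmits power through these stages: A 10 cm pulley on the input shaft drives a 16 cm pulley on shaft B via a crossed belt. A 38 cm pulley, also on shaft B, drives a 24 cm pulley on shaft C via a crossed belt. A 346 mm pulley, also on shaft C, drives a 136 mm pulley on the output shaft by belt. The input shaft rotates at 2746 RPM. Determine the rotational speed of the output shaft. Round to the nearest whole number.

6913 RPM

belt 16/10 = 1.6 → 2746/1.6 = 1716.2 RPM
belt 24/38 = 0.63158 → 1716.2/0.63158 = 2717.4 RPM
belt 136/346 = 0.39306 → 2717.4/0.39306 = 6913.4 RPM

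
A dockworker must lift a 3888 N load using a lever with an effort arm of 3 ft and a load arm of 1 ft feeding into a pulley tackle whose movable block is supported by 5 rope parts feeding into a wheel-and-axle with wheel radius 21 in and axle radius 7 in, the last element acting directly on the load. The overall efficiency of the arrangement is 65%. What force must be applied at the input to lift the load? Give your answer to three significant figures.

133 N

Lever MA = effort arm / load arm = 3/1 = 3.
Block-and-tackle MA = number of supporting rope parts = 5.
Wheel-and-axle MA = R/r = 21/7 = 3.
Combined ideal MA = 3 × 5 × 3 = 45.
Actual MA = 45 × 0.65 = 29.25.
Effort = load / actual MA = 3888 / 29.25 = 132.92 N.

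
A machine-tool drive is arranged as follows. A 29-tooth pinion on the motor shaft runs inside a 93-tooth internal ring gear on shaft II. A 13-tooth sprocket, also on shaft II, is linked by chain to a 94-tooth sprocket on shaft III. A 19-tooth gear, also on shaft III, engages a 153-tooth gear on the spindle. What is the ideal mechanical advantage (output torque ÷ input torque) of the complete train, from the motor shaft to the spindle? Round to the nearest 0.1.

Each stage contributes driven/driver: internal gear 93/29 = 3.2069, chain 94/13 = 7.2308, gear mesh 153/19 = 8.0526.
Overall: 3.2069 × 7.2308 × 8.0526 = 186.73.

186.7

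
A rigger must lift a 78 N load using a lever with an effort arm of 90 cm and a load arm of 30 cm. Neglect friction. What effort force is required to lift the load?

Lever MA = effort arm / load arm = 90/30 = 3.
Effort = load / MA = 78 / 3 = 26 N.

26 N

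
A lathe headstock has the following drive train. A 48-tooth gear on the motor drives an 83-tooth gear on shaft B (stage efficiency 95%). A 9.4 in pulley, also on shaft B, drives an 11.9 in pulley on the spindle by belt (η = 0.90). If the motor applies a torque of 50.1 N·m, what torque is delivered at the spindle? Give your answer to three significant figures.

93.8 N·m

gear mesh 83/48 = 1.7292 → τ = 50.1·1.7292·0.95 = 82.3 N·m
belt 11.9/9.4 = 1.266 → τ = 82.3·1.266·0.90 = 93.769 N·m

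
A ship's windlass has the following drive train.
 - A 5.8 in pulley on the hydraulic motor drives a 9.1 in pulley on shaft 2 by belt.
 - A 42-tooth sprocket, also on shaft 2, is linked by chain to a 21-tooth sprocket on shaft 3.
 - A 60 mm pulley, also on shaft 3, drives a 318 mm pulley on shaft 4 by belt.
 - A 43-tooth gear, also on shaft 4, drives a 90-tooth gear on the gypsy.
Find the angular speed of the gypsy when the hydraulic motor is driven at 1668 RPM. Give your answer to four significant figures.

191.7 RPM

Belt: ratio = 9.1/5.8 = 1.569, so shaft 2 turns at 1668 / 1.569 = 1063.1 RPM.
Chain: ratio = 21/42 = 0.5, so shaft 3 turns at 1063.1 / 0.5 = 2126.2 RPM.
Belt: ratio = 318/60 = 5.3, so shaft 4 turns at 2126.2 / 5.3 = 401.18 RPM.
Gear mesh: ratio = 90/43 = 2.093, so the gypsy turns at 401.18 / 2.093 = 191.67 RPM.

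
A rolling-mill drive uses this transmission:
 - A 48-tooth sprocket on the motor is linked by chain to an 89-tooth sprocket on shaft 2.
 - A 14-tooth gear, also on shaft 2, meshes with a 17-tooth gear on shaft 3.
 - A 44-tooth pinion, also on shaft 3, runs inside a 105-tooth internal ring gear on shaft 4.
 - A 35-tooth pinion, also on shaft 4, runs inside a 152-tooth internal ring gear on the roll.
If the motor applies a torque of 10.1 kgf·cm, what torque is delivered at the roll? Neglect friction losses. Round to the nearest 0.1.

235.7 kgf·cm

After the chain (89/48): 10.1 × 1.8542 = 18.727 kgf·cm
After the gear mesh (17/14): 18.727 × 1.2143 = 22.74 kgf·cm
After the internal gear (105/44): 22.74 × 2.3864 = 54.266 kgf·cm
After the internal gear (152/35): 54.266 × 4.3429 = 235.67 kgf·cm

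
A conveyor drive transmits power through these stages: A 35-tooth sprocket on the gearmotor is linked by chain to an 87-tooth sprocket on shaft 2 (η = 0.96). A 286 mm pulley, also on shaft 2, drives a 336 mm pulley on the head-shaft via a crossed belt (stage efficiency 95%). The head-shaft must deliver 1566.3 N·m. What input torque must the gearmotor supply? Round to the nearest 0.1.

Overall ratio R = 2.4857 × 1.1748 = 2.9203; overall efficiency η = 0.96 × 0.95 = 0.9120.
Input torque = output torque / (R × η) = 1566.3 / (2.9203 × 0.9120) = 588.11 N·m.

588.1 N·m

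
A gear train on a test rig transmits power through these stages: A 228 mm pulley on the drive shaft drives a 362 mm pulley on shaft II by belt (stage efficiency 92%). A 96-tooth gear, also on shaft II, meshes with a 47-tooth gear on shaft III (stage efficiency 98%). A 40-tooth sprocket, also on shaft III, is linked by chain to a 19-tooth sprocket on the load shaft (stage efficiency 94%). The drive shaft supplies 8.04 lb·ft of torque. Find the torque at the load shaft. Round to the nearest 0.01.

2.52 lb·ft

Belt: ratio = 362/228 = 1.5877; torque at shaft II = 8.04 × 1.5877 × 0.92 = 11.744 lb·ft.
Gear mesh: ratio = 47/96 = 0.48958; torque at shaft III = 11.744 × 0.48958 × 0.98 = 5.6347 lb·ft.
Chain: ratio = 19/40 = 0.475; torque at the load shaft = 5.6347 × 0.475 × 0.94 = 2.5159 lb·ft.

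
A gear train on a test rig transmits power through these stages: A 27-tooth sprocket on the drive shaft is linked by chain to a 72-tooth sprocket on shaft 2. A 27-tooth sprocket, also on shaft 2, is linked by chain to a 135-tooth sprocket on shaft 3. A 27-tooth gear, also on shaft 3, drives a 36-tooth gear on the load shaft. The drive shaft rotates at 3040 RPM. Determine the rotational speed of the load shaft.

171 RPM

the drive shaft → shaft 2 (chain, 72/27): 3040 ÷ 2.6667 = 1140 RPM
shaft 2 → shaft 3 (chain, 135/27): 1140 ÷ 5 = 228 RPM
shaft 3 → the load shaft (gear mesh, 36/27): 228 ÷ 1.3333 = 171 RPM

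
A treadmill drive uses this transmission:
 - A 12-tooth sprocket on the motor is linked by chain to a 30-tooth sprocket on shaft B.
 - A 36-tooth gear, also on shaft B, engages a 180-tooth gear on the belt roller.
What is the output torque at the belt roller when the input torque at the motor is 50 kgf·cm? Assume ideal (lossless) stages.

Chain: ratio = 30/12 = 2.5; torque at shaft B = 50 × 2.5 = 125 kgf·cm.
Gear mesh: ratio = 180/36 = 5; torque at the belt roller = 125 × 5 = 625 kgf·cm.

625 kgf·cm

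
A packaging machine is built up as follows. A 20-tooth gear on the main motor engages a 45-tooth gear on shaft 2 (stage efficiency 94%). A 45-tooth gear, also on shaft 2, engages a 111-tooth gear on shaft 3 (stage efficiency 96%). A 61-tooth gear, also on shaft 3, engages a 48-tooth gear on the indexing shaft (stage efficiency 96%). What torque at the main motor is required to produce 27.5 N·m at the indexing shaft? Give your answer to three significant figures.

Overall ratio R = 2.25 × 2.4667 × 0.78689 = 4.3672; overall efficiency η = 0.94 × 0.96 × 0.96 = 0.8663.
Input torque = output torque / (R × η) = 27.5 / (4.3672 × 0.8663) = 7.2687 N·m.

7.27 N·m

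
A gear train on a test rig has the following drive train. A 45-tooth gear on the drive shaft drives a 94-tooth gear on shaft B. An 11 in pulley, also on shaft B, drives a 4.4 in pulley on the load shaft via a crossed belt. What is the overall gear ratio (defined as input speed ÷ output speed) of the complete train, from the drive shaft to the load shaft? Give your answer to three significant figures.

0.836

Each stage contributes driven/driver: gear mesh 94/45 = 2.0889, belt 4.4/11 = 0.4.
Overall: 2.0889 × 0.4 = 0.83556.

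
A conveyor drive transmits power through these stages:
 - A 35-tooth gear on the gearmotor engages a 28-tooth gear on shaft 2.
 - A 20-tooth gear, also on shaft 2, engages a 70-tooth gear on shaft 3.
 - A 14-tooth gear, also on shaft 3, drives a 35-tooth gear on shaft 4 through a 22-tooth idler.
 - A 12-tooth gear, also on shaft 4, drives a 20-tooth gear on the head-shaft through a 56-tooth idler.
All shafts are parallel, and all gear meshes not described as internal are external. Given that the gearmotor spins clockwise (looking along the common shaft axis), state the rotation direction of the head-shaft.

the gearmotor → shaft 2: external mesh, 1 reversal → CCW.
shaft 2 → shaft 3: external mesh, 1 reversal → CW.
shaft 3 → shaft 4: driver → idler → driven is 2 external meshes, 2 reversals → CW.
shaft 4 → the head-shaft: driver → idler → driven is 2 external meshes, 2 reversals → CW.
6 reversals in total — an even number — so the head-shaft turns the same way as the gearmotor.

clockwise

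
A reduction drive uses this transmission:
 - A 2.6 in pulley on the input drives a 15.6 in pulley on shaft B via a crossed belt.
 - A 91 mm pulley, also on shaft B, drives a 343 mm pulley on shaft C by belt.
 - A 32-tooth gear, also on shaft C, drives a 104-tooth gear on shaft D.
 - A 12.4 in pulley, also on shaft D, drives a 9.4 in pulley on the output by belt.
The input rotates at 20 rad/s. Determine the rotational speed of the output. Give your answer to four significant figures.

0.3590 rad/s

Belt: ratio = 15.6/2.6 = 6, so shaft B turns at 20 / 6 = 3.3333 rad/s.
Belt: ratio = 343/91 = 3.7692, so shaft C turns at 3.3333 / 3.7692 = 0.88435 rad/s.
Gear mesh: ratio = 104/32 = 3.25, so shaft D turns at 0.88435 / 3.25 = 0.27211 rad/s.
Belt: ratio = 9.4/12.4 = 0.75806, so the output turns at 0.27211 / 0.75806 = 0.35895 rad/s.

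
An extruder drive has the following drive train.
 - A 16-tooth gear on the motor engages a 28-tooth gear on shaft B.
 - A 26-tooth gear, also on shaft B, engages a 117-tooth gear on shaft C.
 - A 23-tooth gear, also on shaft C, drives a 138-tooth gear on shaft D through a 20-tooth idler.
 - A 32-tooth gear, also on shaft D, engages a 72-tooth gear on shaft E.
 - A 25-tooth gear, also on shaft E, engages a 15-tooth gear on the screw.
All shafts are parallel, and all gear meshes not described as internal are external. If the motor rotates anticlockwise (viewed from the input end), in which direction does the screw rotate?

the motor → shaft B: external mesh, 1 reversal → CW.
shaft B → shaft C: external mesh, 1 reversal → CCW.
shaft C → shaft D: driver → idler → driven is 2 external meshes, 2 reversals → CCW.
shaft D → shaft E: external mesh, 1 reversal → CW.
shaft E → the screw: external mesh, 1 reversal → CCW.
6 reversals in total — an even number — so the screw turns the same way as the motor.

anticlockwise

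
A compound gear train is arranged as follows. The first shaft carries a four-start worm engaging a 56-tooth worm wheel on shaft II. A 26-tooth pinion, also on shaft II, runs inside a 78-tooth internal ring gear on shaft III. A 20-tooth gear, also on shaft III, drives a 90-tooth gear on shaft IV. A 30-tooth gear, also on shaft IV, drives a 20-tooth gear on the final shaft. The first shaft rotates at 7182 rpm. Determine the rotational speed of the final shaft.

the first shaft → shaft II (worm, 56/4): 7182 ÷ 14 = 513 rpm
shaft II → shaft III (internal gear, 78/26): 513 ÷ 3 = 171 rpm
shaft III → shaft IV (gear mesh, 90/20): 171 ÷ 4.5 = 38 rpm
shaft IV → the final shaft (gear mesh, 20/30): 38 ÷ 0.66667 = 57 rpm

57 rpm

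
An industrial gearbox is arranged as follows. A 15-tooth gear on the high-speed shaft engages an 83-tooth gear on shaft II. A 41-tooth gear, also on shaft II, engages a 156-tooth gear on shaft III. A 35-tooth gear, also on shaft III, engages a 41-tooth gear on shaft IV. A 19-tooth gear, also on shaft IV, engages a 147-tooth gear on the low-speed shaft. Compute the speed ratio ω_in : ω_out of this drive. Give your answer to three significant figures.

Each stage contributes driven/driver: gear mesh 83/15 = 5.5333, gear mesh 156/41 = 3.8049, gear mesh 41/35 = 1.1714, gear mesh 147/19 = 7.7368.
Overall: 5.5333 × 3.8049 × 1.1714 × 7.7368 = 190.81.

191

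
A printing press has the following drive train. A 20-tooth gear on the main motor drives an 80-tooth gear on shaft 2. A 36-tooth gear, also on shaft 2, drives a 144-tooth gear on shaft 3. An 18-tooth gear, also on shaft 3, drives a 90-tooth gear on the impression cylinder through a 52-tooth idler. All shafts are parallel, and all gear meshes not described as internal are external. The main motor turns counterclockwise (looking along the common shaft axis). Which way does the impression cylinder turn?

the main motor → shaft 2: external mesh, 1 reversal → CW.
shaft 2 → shaft 3: external mesh, 1 reversal → CCW.
shaft 3 → the impression cylinder: driver → idler → driven is 2 external meshes, 2 reversals → CCW.
4 reversals in total — an even number — so the impression cylinder turns the same way as the main motor.

counterclockwise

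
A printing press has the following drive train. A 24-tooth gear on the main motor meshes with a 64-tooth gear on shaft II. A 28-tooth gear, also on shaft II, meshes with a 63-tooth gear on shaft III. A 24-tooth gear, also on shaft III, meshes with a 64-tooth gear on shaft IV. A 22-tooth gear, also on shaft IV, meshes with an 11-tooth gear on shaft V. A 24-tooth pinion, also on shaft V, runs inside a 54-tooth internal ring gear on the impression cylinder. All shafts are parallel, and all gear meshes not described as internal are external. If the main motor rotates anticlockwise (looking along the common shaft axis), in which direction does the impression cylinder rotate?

anticlockwise

the main motor → shaft II: external mesh, 1 reversal → CW.
shaft II → shaft III: external mesh, 1 reversal → CCW.
shaft III → shaft IV: external mesh, 1 reversal → CW.
shaft IV → shaft V: external mesh, 1 reversal → CCW.
shaft V → the impression cylinder: internal mesh, same direction → CCW.
4 reversals in total — an even number — so the impression cylinder turns the same way as the main motor.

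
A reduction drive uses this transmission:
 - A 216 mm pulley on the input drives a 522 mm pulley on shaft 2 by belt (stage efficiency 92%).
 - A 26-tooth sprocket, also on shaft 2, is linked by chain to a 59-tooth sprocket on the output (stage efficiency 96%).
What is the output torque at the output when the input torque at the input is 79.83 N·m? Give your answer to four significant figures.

386.7 N·m

Belt: ratio = 522/216 = 2.4167; torque at shaft 2 = 79.83 × 2.4167 × 0.92 = 177.49 N·m.
Chain: ratio = 59/26 = 2.2692; torque at the output = 177.49 × 2.2692 × 0.96 = 386.65 N·m.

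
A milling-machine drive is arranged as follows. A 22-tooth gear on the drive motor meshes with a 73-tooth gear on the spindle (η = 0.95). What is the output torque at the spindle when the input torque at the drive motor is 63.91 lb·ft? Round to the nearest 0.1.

201.5 lb·ft

After the gear mesh (73/22): 63.91 × 3.3182 × 0.95 = 201.46 lb·ft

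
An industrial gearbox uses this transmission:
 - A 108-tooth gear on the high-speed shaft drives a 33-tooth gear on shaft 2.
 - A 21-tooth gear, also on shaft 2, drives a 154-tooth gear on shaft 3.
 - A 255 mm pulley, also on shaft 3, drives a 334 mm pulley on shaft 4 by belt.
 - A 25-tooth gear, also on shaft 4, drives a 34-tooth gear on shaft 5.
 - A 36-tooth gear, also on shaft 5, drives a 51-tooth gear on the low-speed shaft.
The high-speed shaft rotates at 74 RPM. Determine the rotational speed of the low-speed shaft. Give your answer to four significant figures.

Gear mesh: ratio = 33/108 = 0.30556, so shaft 2 turns at 74 / 0.30556 = 242.18 RPM.
Gear mesh: ratio = 154/21 = 7.3333, so shaft 3 turns at 242.18 / 7.3333 = 33.025 RPM.
Belt: ratio = 334/255 = 1.3098, so shaft 4 turns at 33.025 / 1.3098 = 25.214 RPM.
Gear mesh: ratio = 34/25 = 1.36, so shaft 5 turns at 25.214 / 1.36 = 18.539 RPM.
Gear mesh: ratio = 51/36 = 1.4167, so the low-speed shaft turns at 18.539 / 1.4167 = 13.087 RPM.

13.09 RPM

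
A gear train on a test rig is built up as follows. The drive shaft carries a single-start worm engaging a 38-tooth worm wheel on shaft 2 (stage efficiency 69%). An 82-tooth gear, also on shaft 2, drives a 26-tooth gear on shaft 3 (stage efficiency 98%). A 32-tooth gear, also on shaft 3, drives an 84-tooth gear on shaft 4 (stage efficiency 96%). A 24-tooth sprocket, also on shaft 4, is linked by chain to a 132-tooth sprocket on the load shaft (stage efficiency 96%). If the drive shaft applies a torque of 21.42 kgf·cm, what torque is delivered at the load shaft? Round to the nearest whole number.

After the worm (38/1): 21.42 × 38 × 0.69 = 561.63 kgf·cm
After the gear mesh (26/82): 561.63 × 0.31707 × 0.98 = 174.52 kgf·cm
After the gear mesh (84/32): 174.52 × 2.625 × 0.96 = 439.78 kgf·cm
After the chain (132/24): 439.78 × 5.5 × 0.96 = 2322.1 kgf·cm

2322 kgf·cm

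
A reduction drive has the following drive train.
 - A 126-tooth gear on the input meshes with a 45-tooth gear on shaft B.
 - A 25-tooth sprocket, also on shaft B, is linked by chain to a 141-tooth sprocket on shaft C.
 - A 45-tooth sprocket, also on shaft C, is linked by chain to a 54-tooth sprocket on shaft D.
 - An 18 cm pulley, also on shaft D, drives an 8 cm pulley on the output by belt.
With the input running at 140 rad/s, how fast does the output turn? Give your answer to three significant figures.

gear mesh 45/126 = 0.35714 → 140/0.35714 = 392 rad/s
chain 141/25 = 5.64 → 392/5.64 = 69.504 rad/s
chain 54/45 = 1.2 → 69.504/1.2 = 57.92 rad/s
belt 8/18 = 0.44444 → 57.92/0.44444 = 130.32 rad/s

130 rad/s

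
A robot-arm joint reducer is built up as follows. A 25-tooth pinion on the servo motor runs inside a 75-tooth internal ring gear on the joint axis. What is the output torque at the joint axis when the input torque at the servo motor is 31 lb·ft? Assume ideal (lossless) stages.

93 lb·ft

Internal gear: ratio = 75/25 = 3; torque at the joint axis = 31 × 3 = 93 lb·ft.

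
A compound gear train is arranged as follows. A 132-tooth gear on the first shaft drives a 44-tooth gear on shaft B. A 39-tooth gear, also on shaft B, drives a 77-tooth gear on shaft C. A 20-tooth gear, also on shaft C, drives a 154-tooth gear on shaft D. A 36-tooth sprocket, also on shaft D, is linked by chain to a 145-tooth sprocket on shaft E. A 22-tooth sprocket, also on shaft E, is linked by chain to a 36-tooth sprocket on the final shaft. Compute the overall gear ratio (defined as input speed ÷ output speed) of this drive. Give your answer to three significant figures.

Each stage contributes driven/driver: gear mesh 44/132 = 0.33333, gear mesh 77/39 = 1.9744, gear mesh 154/20 = 7.7, chain 145/36 = 4.0278, chain 36/22 = 1.6364.
Overall: 0.33333 × 1.9744 × 7.7 × 4.0278 × 1.6364 = 33.4.

33.4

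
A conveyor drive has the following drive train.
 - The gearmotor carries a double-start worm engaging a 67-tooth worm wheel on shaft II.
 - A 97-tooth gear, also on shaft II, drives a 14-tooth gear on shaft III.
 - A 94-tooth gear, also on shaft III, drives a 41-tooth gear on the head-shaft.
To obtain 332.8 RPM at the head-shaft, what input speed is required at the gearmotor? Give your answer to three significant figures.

702 RPM

Overall ratio R = 33.5 × 0.14433 × 0.43617 = 2.1089.
Required input speed = output speed × R = 332.8 × 2.1089 = 701.84 RPM.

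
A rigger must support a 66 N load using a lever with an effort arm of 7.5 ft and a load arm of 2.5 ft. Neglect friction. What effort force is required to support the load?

Lever MA = effort arm / load arm = 7.5/2.5 = 3.
Effort = load / MA = 66 / 3 = 22 N.

22 N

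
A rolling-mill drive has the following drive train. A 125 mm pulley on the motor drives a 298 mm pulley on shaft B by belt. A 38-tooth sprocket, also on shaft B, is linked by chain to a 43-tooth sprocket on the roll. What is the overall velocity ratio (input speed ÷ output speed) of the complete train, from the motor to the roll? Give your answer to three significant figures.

Each stage contributes driven/driver: belt 298/125 = 2.384, chain 43/38 = 1.1316.
Overall: 2.384 × 1.1316 = 2.6977.

2.70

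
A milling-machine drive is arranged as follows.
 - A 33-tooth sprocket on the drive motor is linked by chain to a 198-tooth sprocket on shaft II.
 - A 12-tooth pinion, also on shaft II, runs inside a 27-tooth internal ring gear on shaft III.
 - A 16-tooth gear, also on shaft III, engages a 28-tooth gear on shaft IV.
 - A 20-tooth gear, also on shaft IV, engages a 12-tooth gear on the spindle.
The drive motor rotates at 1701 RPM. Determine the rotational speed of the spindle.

120 RPM

Chain: ratio = 198/33 = 6, so shaft II turns at 1701 / 6 = 283.5 RPM.
Internal gear: ratio = 27/12 = 2.25, so shaft III turns at 283.5 / 2.25 = 126 RPM.
Gear mesh: ratio = 28/16 = 1.75, so shaft IV turns at 126 / 1.75 = 72 RPM.
Gear mesh: ratio = 12/20 = 0.6, so the spindle turns at 72 / 0.6 = 120 RPM.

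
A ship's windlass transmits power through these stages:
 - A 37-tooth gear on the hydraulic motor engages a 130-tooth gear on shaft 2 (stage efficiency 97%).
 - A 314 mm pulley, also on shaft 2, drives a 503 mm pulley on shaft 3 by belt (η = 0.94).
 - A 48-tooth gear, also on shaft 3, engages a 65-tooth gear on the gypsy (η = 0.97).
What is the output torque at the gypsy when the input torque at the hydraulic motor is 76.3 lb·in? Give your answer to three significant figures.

514 lb·in

gear mesh 130/37 = 3.5135 → τ = 76.3·3.5135·0.97 = 260.04 lb·in
belt 503/314 = 1.6019 → τ = 260.04·1.6019·0.94 = 391.57 lb·in
gear mesh 65/48 = 1.3542 → τ = 391.57·1.3542·0.97 = 514.34 lb·in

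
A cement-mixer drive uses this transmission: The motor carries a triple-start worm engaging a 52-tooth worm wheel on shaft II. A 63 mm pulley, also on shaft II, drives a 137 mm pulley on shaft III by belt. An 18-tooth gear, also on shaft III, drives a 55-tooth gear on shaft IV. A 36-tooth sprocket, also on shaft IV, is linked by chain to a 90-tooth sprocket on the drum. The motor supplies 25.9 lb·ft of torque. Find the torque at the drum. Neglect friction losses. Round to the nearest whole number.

Worm: ratio = 52/3 = 17.333; torque at shaft II = 25.9 × 17.333 = 448.93 lb·ft.
Belt: ratio = 137/63 = 2.1746; torque at shaft III = 448.93 × 2.1746 = 976.25 lb·ft.
Gear mesh: ratio = 55/18 = 3.0556; torque at shaft IV = 976.25 × 3.0556 = 2983 lb·ft.
Chain: ratio = 90/36 = 2.5; torque at the drum = 2983 × 2.5 = 7457.5 lb·ft.

7457 lb·ft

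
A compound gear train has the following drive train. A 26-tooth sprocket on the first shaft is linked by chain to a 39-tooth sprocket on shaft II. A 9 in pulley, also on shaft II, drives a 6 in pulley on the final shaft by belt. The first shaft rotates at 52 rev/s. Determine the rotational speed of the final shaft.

52 rev/s

the first shaft → shaft II (chain, 39/26): 52 ÷ 1.5 = 34.667 rev/s
shaft II → the final shaft (belt, 6/9): 34.667 ÷ 0.66667 = 52 rev/s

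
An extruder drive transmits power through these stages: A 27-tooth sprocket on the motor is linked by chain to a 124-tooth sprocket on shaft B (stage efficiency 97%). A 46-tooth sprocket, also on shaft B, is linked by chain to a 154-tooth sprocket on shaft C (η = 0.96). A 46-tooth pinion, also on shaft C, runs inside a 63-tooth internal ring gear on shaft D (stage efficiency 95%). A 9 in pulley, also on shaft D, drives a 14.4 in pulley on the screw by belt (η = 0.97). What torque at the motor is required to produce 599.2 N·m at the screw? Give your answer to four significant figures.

20.73 N·m

Overall ratio R = 4.5926 × 3.3478 × 1.3696 × 1.6 = 33.692; overall efficiency η = 0.97 × 0.96 × 0.95 × 0.97 = 0.8581.
Input torque = output torque / (R × η) = 599.2 / (33.692 × 0.8581) = 20.726 N·m.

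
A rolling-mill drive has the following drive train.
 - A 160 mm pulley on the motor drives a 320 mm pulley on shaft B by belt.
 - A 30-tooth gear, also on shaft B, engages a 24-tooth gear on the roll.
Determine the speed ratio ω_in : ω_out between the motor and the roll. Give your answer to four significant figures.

1.600

Each stage contributes driven/driver: belt 320/160 = 2, gear mesh 24/30 = 0.8.
Overall: 2 × 0.8 = 1.6.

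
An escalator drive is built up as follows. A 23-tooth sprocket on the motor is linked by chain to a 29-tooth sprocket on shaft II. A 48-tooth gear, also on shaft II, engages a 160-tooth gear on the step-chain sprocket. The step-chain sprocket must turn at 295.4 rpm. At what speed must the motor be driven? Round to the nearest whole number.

1242 rpm

Overall ratio R = 1.2609 × 3.3333 = 4.2029.
Required input speed = output speed × R = 295.4 × 4.2029 = 1241.5 rpm.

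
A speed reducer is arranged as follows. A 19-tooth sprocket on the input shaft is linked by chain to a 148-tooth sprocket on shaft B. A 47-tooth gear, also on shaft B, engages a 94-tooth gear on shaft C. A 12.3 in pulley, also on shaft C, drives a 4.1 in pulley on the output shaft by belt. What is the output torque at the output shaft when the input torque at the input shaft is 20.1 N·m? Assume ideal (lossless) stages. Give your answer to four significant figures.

104.4 N·m

chain 148/19 = 7.7895 → τ = 20.1·7.7895 = 156.57 N·m
gear mesh 94/47 = 2 → τ = 156.57·2 = 313.14 N·m
belt 4.1/12.3 = 0.33333 → τ = 313.14·0.33333 = 104.38 N·m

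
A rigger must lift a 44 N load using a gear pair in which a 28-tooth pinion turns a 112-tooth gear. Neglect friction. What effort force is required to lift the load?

11 N

Gear pair MA = 112/28 = 4.
Effort = load / MA = 44 / 4 = 11 N.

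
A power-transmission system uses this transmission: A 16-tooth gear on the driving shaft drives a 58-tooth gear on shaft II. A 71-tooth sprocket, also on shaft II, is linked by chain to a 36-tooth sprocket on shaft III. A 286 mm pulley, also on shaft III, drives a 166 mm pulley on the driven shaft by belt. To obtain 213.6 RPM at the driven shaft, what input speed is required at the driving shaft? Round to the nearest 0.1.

Overall ratio R = 3.625 × 0.50704 × 0.58042 = 1.0668.
Required input speed = output speed × R = 213.6 × 1.0668 = 227.87 RPM.

227.9 RPM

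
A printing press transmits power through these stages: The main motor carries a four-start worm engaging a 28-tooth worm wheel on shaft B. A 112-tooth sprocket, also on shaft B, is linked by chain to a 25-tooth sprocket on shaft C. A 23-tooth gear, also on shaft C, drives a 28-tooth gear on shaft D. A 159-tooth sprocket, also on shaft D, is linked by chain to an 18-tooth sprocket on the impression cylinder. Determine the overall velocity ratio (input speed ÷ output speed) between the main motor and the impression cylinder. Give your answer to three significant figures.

Each stage contributes driven/driver: worm 28/4 = 7, chain 25/112 = 0.22321, gear mesh 28/23 = 1.2174, chain 18/159 = 0.11321.
Overall: 7 × 0.22321 × 1.2174 × 0.11321 = 0.21534.

0.215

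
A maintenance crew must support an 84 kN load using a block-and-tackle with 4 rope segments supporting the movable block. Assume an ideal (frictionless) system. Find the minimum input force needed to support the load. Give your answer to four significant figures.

21.00 kN

Block-and-tackle MA = number of supporting rope parts = 4.
Effort = load / MA = 84 / 4 = 21 kN.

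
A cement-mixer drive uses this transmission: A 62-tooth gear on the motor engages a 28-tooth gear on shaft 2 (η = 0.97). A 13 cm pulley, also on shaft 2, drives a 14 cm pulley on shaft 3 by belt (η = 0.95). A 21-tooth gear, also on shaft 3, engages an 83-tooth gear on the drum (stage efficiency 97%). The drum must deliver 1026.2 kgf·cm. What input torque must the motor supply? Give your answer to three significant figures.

Overall ratio R = 0.45161 × 1.0769 × 3.9524 = 1.9222; overall efficiency η = 0.97 × 0.95 × 0.97 = 0.8939.
Input torque = output torque / (R × η) = 1026.2 / (1.9222 × 0.8939) = 597.25 kgf·cm.

597 kgf·cm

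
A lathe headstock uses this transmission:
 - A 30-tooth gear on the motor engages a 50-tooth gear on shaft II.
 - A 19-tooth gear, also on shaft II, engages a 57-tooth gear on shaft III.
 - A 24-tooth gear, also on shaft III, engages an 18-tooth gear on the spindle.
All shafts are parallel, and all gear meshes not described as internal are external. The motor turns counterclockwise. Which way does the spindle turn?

clockwise

the motor → shaft II: external mesh, 1 reversal → CW.
shaft II → shaft III: external mesh, 1 reversal → CCW.
shaft III → the spindle: external mesh, 1 reversal → CW.
3 reversals in total — an odd number — so the spindle turns opposite to the motor.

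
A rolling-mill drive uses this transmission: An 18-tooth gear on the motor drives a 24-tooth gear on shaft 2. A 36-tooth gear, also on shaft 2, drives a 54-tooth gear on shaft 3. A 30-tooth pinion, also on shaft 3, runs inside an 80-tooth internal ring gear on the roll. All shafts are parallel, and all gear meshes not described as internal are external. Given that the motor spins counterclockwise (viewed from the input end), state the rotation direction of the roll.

the motor → shaft 2: external mesh, 1 reversal → CW.
shaft 2 → shaft 3: external mesh, 1 reversal → CCW.
shaft 3 → the roll: internal mesh, same direction → CCW.
2 reversals in total — an even number — so the roll turns the same way as the motor.

counterclockwise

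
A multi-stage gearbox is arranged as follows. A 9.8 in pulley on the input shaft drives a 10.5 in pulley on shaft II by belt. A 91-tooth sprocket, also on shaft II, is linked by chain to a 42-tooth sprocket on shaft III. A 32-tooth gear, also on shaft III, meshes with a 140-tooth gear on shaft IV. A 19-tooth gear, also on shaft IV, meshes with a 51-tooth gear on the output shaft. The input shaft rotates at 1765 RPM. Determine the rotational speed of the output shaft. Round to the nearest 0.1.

303.9 RPM

Belt: ratio = 10.5/9.8 = 1.0714, so shaft II turns at 1765 / 1.0714 = 1647.3 RPM.
Chain: ratio = 42/91 = 0.46154, so shaft III turns at 1647.3 / 0.46154 = 3569.2 RPM.
Gear mesh: ratio = 140/32 = 4.375, so shaft IV turns at 3569.2 / 4.375 = 815.82 RPM.
Gear mesh: ratio = 51/19 = 2.6842, so the output shaft turns at 815.82 / 2.6842 = 303.93 RPM.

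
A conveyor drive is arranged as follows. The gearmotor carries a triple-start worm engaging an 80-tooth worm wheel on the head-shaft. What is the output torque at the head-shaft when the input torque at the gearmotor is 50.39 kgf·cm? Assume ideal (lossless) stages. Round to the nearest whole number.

1344 kgf·cm

Worm: ratio = 80/3 = 26.667; torque at the head-shaft = 50.39 × 26.667 = 1343.7 kgf·cm.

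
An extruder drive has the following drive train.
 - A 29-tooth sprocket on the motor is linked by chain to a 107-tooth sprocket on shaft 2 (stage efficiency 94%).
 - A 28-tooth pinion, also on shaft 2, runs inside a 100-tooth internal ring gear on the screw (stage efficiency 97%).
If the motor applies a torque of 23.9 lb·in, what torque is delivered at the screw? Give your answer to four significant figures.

287.2 lb·in

chain 107/29 = 3.6897 → τ = 23.9·3.6897·0.94 = 82.892 lb·in
internal gear 100/28 = 3.5714 → τ = 82.892·3.5714·0.97 = 287.16 lb·in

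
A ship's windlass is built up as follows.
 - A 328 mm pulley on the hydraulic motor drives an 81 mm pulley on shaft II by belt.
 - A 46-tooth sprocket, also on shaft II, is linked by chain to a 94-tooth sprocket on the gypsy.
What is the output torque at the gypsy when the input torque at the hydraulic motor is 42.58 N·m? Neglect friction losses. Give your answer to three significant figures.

After the belt (81/328): 42.58 × 0.24695 = 10.515 N·m
After the chain (94/46): 10.515 × 2.0435 = 21.488 N·m

21.5 N·m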